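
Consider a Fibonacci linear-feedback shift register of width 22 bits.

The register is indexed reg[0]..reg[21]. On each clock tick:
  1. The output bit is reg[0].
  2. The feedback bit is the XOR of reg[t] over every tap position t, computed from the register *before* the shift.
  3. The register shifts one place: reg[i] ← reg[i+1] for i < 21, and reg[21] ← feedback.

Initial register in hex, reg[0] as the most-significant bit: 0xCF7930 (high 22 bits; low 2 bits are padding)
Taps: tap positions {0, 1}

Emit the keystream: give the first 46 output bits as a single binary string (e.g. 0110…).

1100111101111001001100010100011000101101010011

tick  register→output (feedback)
  0  1100111101111001001100→1 (0)
  1  1001111011110010011000→1 (1)
  2  0011110111100100110001→0 (0)
  3  0111101111001001100010→0 (1)
  4  1111011110010011000101→1 (0)
  5  1110111100100110001010→1 (0)
  6  1101111001001100010100→1 (0)
  7  1011110010011000101000→1 (1)
  8  0111100100110001010001→0 (1)
  9  1111001001100010100011→1 (0)
 10  1110010011000101000110→1 (0)
 11  1100100110001010001100→1 (0)
 12  1001001100010100011000→1 (1)
 13  0010011000101000110001→0 (0)
 14  0100110001010001100010→0 (1)
 15  1001100010100011000101→1 (1)
 16  0011000101000110001011→0 (0)
 17  0110001010001100010110→0 (1)
 18  1100010100011000101101→1 (0)
 19  1000101000110001011010→1 (1)
 20  0001010001100010110101→0 (0)
 21  0010100011000101101010→0 (0)
 22  0101000110001011010100→0 (1)
 23  1010001100010110101001→1 (1)
 24  0100011000101101010011→0 (1)
 25  1000110001011010100111→1 (1)
 26  0001100010110101001111→0 (0)
 27  0011000101101010011110→0 (0)
 28  0110001011010100111100→0 (1)
 29  1100010110101001111001→1 (0)
 30  1000101101010011110010→1 (1)
 31  0001011010100111100101→0 (0)
 32  0010110101001111001010→0 (0)
 33  0101101010011110010100→0 (1)
 34  1011010100111100101001→1 (1)
 35  0110101001111001010011→0 (1)
 36  1101010011110010100111→1 (0)
 37  1010100111100101001110→1 (1)
 38  0101001111001010011101→0 (1)
 39  1010011110010100111011→1 (1)
 40  0100111100101001110111→0 (1)
 41  1001111001010011101111→1 (1)
 42  0011110010100111011111→0 (0)
 43  0111100101001110111110→0 (1)
 44  1111001010011101111101→1 (0)
 45  1110010100111011111010→1 (0)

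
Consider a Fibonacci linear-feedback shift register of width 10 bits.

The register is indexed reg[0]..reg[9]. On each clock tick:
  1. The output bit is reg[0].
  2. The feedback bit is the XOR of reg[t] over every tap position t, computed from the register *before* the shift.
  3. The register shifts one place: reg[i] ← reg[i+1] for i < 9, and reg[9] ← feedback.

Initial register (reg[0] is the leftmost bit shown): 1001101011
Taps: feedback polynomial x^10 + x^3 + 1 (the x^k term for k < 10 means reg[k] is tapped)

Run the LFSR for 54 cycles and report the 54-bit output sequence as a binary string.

k : reg_k → out_k, fb_k
0: 1001101011 → 1, fb=0
1: 0011010110 → 0, fb=1
2: 0110101101 → 0, fb=0
3: 1101011010 → 1, fb=0
4: 1010110100 → 1, fb=1
5: 0101101001 → 0, fb=1
6: 1011010011 → 1, fb=0
7: 0110100110 → 0, fb=0
8: 1101001100 → 1, fb=0
9: 1010011000 → 1, fb=1
10: 0100110001 → 0, fb=0
11: 1001100010 → 1, fb=0
12: 0011000100 → 0, fb=1
13: 0110001001 → 0, fb=0
14: 1100010010 → 1, fb=1
15: 1000100101 → 1, fb=1
16: 0001001011 → 0, fb=1
17: 0010010111 → 0, fb=0
18: 0100101110 → 0, fb=0
19: 1001011100 → 1, fb=0
20: 0010111000 → 0, fb=0
21: 0101110000 → 0, fb=1
22: 1011100001 → 1, fb=0
23: 0111000010 → 0, fb=1
24: 1110000101 → 1, fb=1
25: 1100001011 → 1, fb=1
26: 1000010111 → 1, fb=1
27: 0000101111 → 0, fb=0
28: 0001011110 → 0, fb=1
29: 0010111101 → 0, fb=0
30: 0101111010 → 0, fb=1
31: 1011110101 → 1, fb=0
32: 0111101010 → 0, fb=1
33: 1111010101 → 1, fb=0
34: 1110101010 → 1, fb=1
35: 1101010101 → 1, fb=0
36: 1010101010 → 1, fb=1
37: 0101010101 → 0, fb=1
38: 1010101011 → 1, fb=1
39: 0101010111 → 0, fb=1
40: 1010101111 → 1, fb=1
41: 0101011111 → 0, fb=1
42: 1010111111 → 1, fb=1
43: 0101111111 → 0, fb=1
44: 1011111111 → 1, fb=0
45: 0111111110 → 0, fb=1
46: 1111111101 → 1, fb=0
47: 1111111010 → 1, fb=0
48: 1111110100 → 1, fb=0
49: 1111101000 → 1, fb=0
50: 1111010000 → 1, fb=0
51: 1110100000 → 1, fb=1
52: 1101000001 → 1, fb=0
53: 1010000010 → 1, fb=1

100110101101001100010010111000010111101010101011111111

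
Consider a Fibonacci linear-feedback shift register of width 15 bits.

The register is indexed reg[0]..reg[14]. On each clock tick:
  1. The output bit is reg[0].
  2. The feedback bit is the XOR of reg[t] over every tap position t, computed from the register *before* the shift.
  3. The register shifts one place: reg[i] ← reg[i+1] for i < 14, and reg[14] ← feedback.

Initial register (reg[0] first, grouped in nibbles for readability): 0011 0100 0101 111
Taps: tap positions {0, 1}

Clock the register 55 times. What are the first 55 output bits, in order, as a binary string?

k : reg_k → out_k, fb_k
0: 001101000101111 → 0, fb=0
1: 011010001011110 → 0, fb=1
2: 110100010111101 → 1, fb=0
3: 101000101111010 → 1, fb=1
4: 010001011110101 → 0, fb=1
5: 100010111101011 → 1, fb=1
6: 000101111010111 → 0, fb=0
7: 001011110101110 → 0, fb=0
8: 010111101011100 → 0, fb=1
9: 101111010111001 → 1, fb=1
10: 011110101110011 → 0, fb=1
11: 111101011100111 → 1, fb=0
12: 111010111001110 → 1, fb=0
13: 110101110011100 → 1, fb=0
14: 101011100111000 → 1, fb=1
15: 010111001110001 → 0, fb=1
16: 101110011100011 → 1, fb=1
17: 011100111000111 → 0, fb=1
18: 111001110001111 → 1, fb=0
19: 110011100011110 → 1, fb=0
20: 100111000111100 → 1, fb=1
21: 001110001111001 → 0, fb=0
22: 011100011110010 → 0, fb=1
23: 111000111100101 → 1, fb=0
24: 110001111001010 → 1, fb=0
25: 100011110010100 → 1, fb=1
26: 000111100101001 → 0, fb=0
27: 001111001010010 → 0, fb=0
28: 011110010100100 → 0, fb=1
29: 111100101001001 → 1, fb=0
30: 111001010010010 → 1, fb=0
31: 110010100100100 → 1, fb=0
32: 100101001001000 → 1, fb=1
33: 001010010010001 → 0, fb=0
34: 010100100100010 → 0, fb=1
35: 101001001000101 → 1, fb=1
36: 010010010001011 → 0, fb=1
37: 100100100010111 → 1, fb=1
38: 001001000101111 → 0, fb=0
39: 010010001011110 → 0, fb=1
40: 100100010111101 → 1, fb=1
41: 001000101111011 → 0, fb=0
42: 010001011110110 → 0, fb=1
43: 100010111101101 → 1, fb=1
44: 000101111011011 → 0, fb=0
45: 001011110110110 → 0, fb=0
46: 010111101101100 → 0, fb=1
47: 101111011011001 → 1, fb=1
48: 011110110110011 → 0, fb=1
49: 111101101100111 → 1, fb=0
50: 111011011001110 → 1, fb=0
51: 110110110011100 → 1, fb=0
52: 101101100111000 → 1, fb=1
53: 011011001110001 → 0, fb=1
54: 110110011100011 → 1, fb=0

0011010001011110101110011100011110010100100100010111101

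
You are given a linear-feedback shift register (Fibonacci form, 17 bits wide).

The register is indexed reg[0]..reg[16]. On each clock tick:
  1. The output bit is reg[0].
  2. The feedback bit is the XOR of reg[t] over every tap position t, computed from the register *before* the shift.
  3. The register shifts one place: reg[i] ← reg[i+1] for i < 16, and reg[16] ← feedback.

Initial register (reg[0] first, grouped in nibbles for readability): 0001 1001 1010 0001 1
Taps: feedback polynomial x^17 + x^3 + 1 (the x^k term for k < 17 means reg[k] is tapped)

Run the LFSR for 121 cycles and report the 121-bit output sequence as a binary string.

0001100110100001111010100101011101011100011101101101111111100000000100000111000001001001111110010000001100011000100011011

step | reg (before) | out | fb
   0 | 00011001101000011 | 0 | 1
   1 | 00110011010000111 | 0 | 1
   2 | 01100110100001111 | 0 | 0
   3 | 11001101000011110 | 1 | 1
   4 | 10011010000111101 | 1 | 0
   5 | 00110100001111010 | 0 | 1
   6 | 01101000011110101 | 0 | 0
   7 | 11010000111101010 | 1 | 0
   8 | 10100001111010100 | 1 | 1
   9 | 01000011110101001 | 0 | 0
  10 | 10000111101010010 | 1 | 1
  11 | 00001111010100101 | 0 | 0
  12 | 00011110101001010 | 0 | 1
  13 | 00111101010010101 | 0 | 1
  14 | 01111010100101011 | 0 | 1
  15 | 11110101001010111 | 1 | 0
  16 | 11101010010101110 | 1 | 1
  17 | 11010100101011101 | 1 | 0
  18 | 10101001010111010 | 1 | 1
  19 | 01010010101110101 | 0 | 1
  20 | 10100101011101011 | 1 | 1
  21 | 01001010111010111 | 0 | 0
  22 | 10010101110101110 | 1 | 0
  23 | 00101011101011100 | 0 | 0
  24 | 01010111010111000 | 0 | 1
  25 | 10101110101110001 | 1 | 1
  26 | 01011101011100011 | 0 | 1
  27 | 10111010111000111 | 1 | 0
  28 | 01110101110001110 | 0 | 1
  29 | 11101011100011101 | 1 | 1
  30 | 11010111000111011 | 1 | 0
  31 | 10101110001110110 | 1 | 1
  32 | 01011100011101101 | 0 | 1
  33 | 10111000111011011 | 1 | 0
  34 | 01110001110110110 | 0 | 1
  35 | 11100011101101101 | 1 | 1
  36 | 11000111011011011 | 1 | 1
  37 | 10001110110110111 | 1 | 1
  38 | 00011101101101111 | 0 | 1
  39 | 00111011011011111 | 0 | 1
  40 | 01110110110111111 | 0 | 1
  41 | 11101101101111111 | 1 | 1
  42 | 11011011011111111 | 1 | 0
  43 | 10110110111111110 | 1 | 0
  44 | 01101101111111100 | 0 | 0
  45 | 11011011111111000 | 1 | 0
  46 | 10110111111110000 | 1 | 0
  47 | 01101111111100000 | 0 | 0
  48 | 11011111111000000 | 1 | 0
  49 | 10111111110000000 | 1 | 0
  50 | 01111111100000000 | 0 | 1
  51 | 11111111000000001 | 1 | 0
  52 | 11111110000000010 | 1 | 0
  53 | 11111100000000100 | 1 | 0
  54 | 11111000000001000 | 1 | 0
  55 | 11110000000010000 | 1 | 0
  56 | 11100000000100000 | 1 | 1
  57 | 11000000001000001 | 1 | 1
  58 | 10000000010000011 | 1 | 1
  59 | 00000000100000111 | 0 | 0
  60 | 00000001000001110 | 0 | 0
  61 | 00000010000011100 | 0 | 0
  62 | 00000100000111000 | 0 | 0
  63 | 00001000001110000 | 0 | 0
  64 | 00010000011100000 | 0 | 1
  65 | 00100000111000001 | 0 | 0
  66 | 01000001110000010 | 0 | 0
  67 | 10000011100000100 | 1 | 1
  68 | 00000111000001001 | 0 | 0
  69 | 00001110000010010 | 0 | 0
  70 | 00011100000100100 | 0 | 1
  71 | 00111000001001001 | 0 | 1
  72 | 01110000010010011 | 0 | 1
  73 | 11100000100100111 | 1 | 1
  74 | 11000001001001111 | 1 | 1
  75 | 10000010010011111 | 1 | 1
  76 | 00000100100111111 | 0 | 0
  77 | 00001001001111110 | 0 | 0
  78 | 00010010011111100 | 0 | 1
  79 | 00100100111111001 | 0 | 0
  80 | 01001001111110010 | 0 | 0
  81 | 10010011111100100 | 1 | 0
  82 | 00100111111001000 | 0 | 0
  83 | 01001111110010000 | 0 | 0
  84 | 10011111100100000 | 1 | 0
  85 | 00111111001000000 | 0 | 1
  86 | 01111110010000001 | 0 | 1
  87 | 11111100100000011 | 1 | 0
  88 | 11111001000000110 | 1 | 0
  89 | 11110010000001100 | 1 | 0
  90 | 11100100000011000 | 1 | 1
  91 | 11001000000110001 | 1 | 1
  92 | 10010000001100011 | 1 | 0
  93 | 00100000011000110 | 0 | 0
  94 | 01000000110001100 | 0 | 0
  95 | 10000001100011000 | 1 | 1
  96 | 00000011000110001 | 0 | 0
  97 | 00000110001100010 | 0 | 0
  98 | 00001100011000100 | 0 | 0
  99 | 00011000110001000 | 0 | 1
 100 | 00110001100010001 | 0 | 1
 101 | 01100011000100011 | 0 | 0
 102 | 11000110001000110 | 1 | 1
 103 | 10001100010001101 | 1 | 1
 104 | 00011000100011011 | 0 | 1
 105 | 00110001000110111 | 0 | 1
 106 | 01100010001101111 | 0 | 0
 107 | 11000100011011110 | 1 | 1
 108 | 10001000110111101 | 1 | 1
 109 | 00010001101111011 | 0 | 1
 110 | 00100011011110111 | 0 | 0
 111 | 01000110111101110 | 0 | 0
 112 | 10001101111011100 | 1 | 1
 113 | 00011011110111001 | 0 | 1
 114 | 00110111101110011 | 0 | 1
 115 | 01101111011100111 | 0 | 0
 116 | 11011110111001110 | 1 | 0
 117 | 10111101110011100 | 1 | 0
 118 | 01111011100111000 | 0 | 1
 119 | 11110111001110001 | 1 | 0
 120 | 11101110011100010 | 1 | 1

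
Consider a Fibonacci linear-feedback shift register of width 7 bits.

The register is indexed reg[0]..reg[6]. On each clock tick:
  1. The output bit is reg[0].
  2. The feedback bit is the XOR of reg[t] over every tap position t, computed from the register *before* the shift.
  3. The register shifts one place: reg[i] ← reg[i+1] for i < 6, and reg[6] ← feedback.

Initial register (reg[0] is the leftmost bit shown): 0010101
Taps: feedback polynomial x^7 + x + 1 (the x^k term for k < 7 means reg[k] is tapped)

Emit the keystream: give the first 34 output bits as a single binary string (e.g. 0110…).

0010101011111110000001000001100001

step | reg (before) | out | fb
   0 | 0010101 | 0 | 0
   1 | 0101010 | 0 | 1
   2 | 1010101 | 1 | 1
   3 | 0101011 | 0 | 1
   4 | 1010111 | 1 | 1
   5 | 0101111 | 0 | 1
   6 | 1011111 | 1 | 1
   7 | 0111111 | 0 | 1
   8 | 1111111 | 1 | 0
   9 | 1111110 | 1 | 0
  10 | 1111100 | 1 | 0
  11 | 1111000 | 1 | 0
  12 | 1110000 | 1 | 0
  13 | 1100000 | 1 | 0
  14 | 1000000 | 1 | 1
  15 | 0000001 | 0 | 0
  16 | 0000010 | 0 | 0
  17 | 0000100 | 0 | 0
  18 | 0001000 | 0 | 0
  19 | 0010000 | 0 | 0
  20 | 0100000 | 0 | 1
  21 | 1000001 | 1 | 1
  22 | 0000011 | 0 | 0
  23 | 0000110 | 0 | 0
  24 | 0001100 | 0 | 0
  25 | 0011000 | 0 | 0
  26 | 0110000 | 0 | 1
  27 | 1100001 | 1 | 0
  28 | 1000010 | 1 | 1
  29 | 0000101 | 0 | 0
  30 | 0001010 | 0 | 0
  31 | 0010100 | 0 | 0
  32 | 0101000 | 0 | 1
  33 | 1010001 | 1 | 1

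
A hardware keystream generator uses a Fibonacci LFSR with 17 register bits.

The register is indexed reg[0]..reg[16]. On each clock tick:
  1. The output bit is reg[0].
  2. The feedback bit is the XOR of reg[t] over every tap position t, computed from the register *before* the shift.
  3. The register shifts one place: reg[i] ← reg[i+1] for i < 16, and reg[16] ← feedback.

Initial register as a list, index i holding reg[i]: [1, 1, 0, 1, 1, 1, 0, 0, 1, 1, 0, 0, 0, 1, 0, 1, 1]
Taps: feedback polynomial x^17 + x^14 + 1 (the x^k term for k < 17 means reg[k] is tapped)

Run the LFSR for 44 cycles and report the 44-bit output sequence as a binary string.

k : reg_k → out_k, fb_k
0: 11011100110001011 → 1, fb=1
1: 10111001100010111 → 1, fb=0
2: 01110011000101110 → 0, fb=1
3: 11100110001011101 → 1, fb=0
4: 11001100010111010 → 1, fb=1
5: 10011000101110101 → 1, fb=0
6: 00110001011101010 → 0, fb=0
7: 01100010111010100 → 0, fb=1
8: 11000101110101001 → 1, fb=1
9: 10001011101010011 → 1, fb=1
10: 00010111010100111 → 0, fb=1
11: 00101110101001111 → 0, fb=1
12: 01011101010011111 → 0, fb=1
13: 10111010100111111 → 1, fb=0
14: 01110101001111110 → 0, fb=1
15: 11101010011111101 → 1, fb=0
16: 11010100111111010 → 1, fb=1
17: 10101001111110101 → 1, fb=0
18: 01010011111101010 → 0, fb=0
19: 10100111111010100 → 1, fb=0
20: 01001111110101000 → 0, fb=0
21: 10011111101010000 → 1, fb=1
22: 00111111010100001 → 0, fb=0
23: 01111110101000010 → 0, fb=0
24: 11111101010000100 → 1, fb=0
25: 11111010100001000 → 1, fb=1
26: 11110101000010001 → 1, fb=1
27: 11101010000100011 → 1, fb=1
28: 11010100001000111 → 1, fb=0
29: 10101000010001110 → 1, fb=0
30: 01010000100011100 → 0, fb=1
31: 10100001000111001 → 1, fb=1
32: 01000010001110011 → 0, fb=0
33: 10000100011100110 → 1, fb=0
34: 00001000111001100 → 0, fb=1
35: 00010001110011001 → 0, fb=0
36: 00100011100110010 → 0, fb=0
37: 01000111001100100 → 0, fb=1
38: 10001110011001001 → 1, fb=1
39: 00011100110010011 → 0, fb=0
40: 00111001100100110 → 0, fb=1
41: 01110011001001101 → 0, fb=1
42: 11100110010011011 → 1, fb=1
43: 11001100100110111 → 1, fb=0

11011100110001011101010011111101010000100011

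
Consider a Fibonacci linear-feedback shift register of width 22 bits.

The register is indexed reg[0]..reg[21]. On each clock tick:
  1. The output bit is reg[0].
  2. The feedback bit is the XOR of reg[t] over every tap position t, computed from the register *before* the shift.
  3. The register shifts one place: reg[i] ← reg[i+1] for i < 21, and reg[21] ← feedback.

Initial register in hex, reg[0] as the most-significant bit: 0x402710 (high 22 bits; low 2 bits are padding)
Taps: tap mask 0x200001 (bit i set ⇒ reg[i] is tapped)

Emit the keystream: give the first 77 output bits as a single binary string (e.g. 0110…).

01000000001001110001000111111111000101111000010101010111100101000001100110010

tick  register→output (feedback)
  0  0100000000100111000100→0 (0)
  1  1000000001001110001000→1 (1)
  2  0000000010011100010001→0 (1)
  3  0000000100111000100011→0 (1)
  4  0000001001110001000111→0 (1)
  5  0000010011100010001111→0 (1)
  6  0000100111000100011111→0 (1)
  7  0001001110001000111111→0 (1)
  8  0010011100010001111111→0 (1)
  9  0100111000100011111111→0 (1)
 10  1001110001000111111111→1 (0)
 11  0011100010001111111110→0 (0)
 12  0111000100011111111100→0 (0)
 13  1110001000111111111000→1 (1)
 14  1100010001111111110001→1 (0)
 15  1000100011111111100010→1 (1)
 16  0001000111111111000101→0 (1)
 17  0010001111111110001011→0 (1)
 18  0100011111111100010111→0 (1)
 19  1000111111111000101111→1 (0)
 20  0001111111110001011110→0 (0)
 21  0011111111100010111100→0 (0)
 22  0111111111000101111000→0 (0)
 23  1111111110001011110000→1 (1)
 24  1111111100010111100001→1 (0)
 25  1111111000101111000010→1 (1)
 26  1111110001011110000101→1 (0)
 27  1111100010111100001010→1 (1)
 28  1111000101111000010101→1 (0)
 29  1110001011110000101010→1 (1)
 30  1100010111100001010101→1 (0)
 31  1000101111000010101010→1 (1)
 32  0001011110000101010101→0 (1)
 33  0010111100001010101011→0 (1)
 34  0101111000010101010111→0 (1)
 35  1011110000101010101111→1 (0)
 36  0111100001010101011110→0 (0)
 37  1111000010101010111100→1 (1)
 38  1110000101010101111001→1 (0)
 39  1100001010101011110010→1 (1)
 40  1000010101010111100101→1 (0)
 41  0000101010101111001010→0 (0)
 42  0001010101011110010100→0 (0)
 43  0010101010111100101000→0 (0)
 44  0101010101111001010000→0 (0)
 45  1010101011110010100000→1 (1)
 46  0101010111100101000001→0 (1)
 47  1010101111001010000011→1 (0)
 48  0101011110010100000110→0 (0)
 49  1010111100101000001100→1 (1)
 50  0101111001010000011001→0 (1)
 51  1011110010100000110011→1 (0)
 52  0111100101000001100110→0 (0)
 53  1111001010000011001100→1 (1)
 54  1110010100000110011001→1 (0)
 55  1100101000001100110010→1 (1)
 56  1001010000011001100101→1 (0)
 57  0010100000110011001010→0 (0)
 58  0101000001100110010100→0 (0)
 59  1010000011001100101000→1 (1)
 60  0100000110011001010001→0 (1)
 61  1000001100110010100011→1 (0)
 62  0000011001100101000110→0 (0)
 63  0000110011001010001100→0 (0)
 64  0001100110010100011000→0 (0)
 65  0011001100101000110000→0 (0)
 66  0110011001010001100000→0 (0)
 67  1100110010100011000000→1 (1)
 68  1001100101000110000001→1 (0)
 69  0011001010001100000010→0 (0)
 70  0110010100011000000100→0 (0)
 71  1100101000110000001000→1 (1)
 72  1001010001100000010001→1 (0)
 73  0010100011000000100010→0 (0)
 74  0101000110000001000100→0 (0)
 75  1010001100000010001000→1 (1)
 76  0100011000000100010001→0 (1)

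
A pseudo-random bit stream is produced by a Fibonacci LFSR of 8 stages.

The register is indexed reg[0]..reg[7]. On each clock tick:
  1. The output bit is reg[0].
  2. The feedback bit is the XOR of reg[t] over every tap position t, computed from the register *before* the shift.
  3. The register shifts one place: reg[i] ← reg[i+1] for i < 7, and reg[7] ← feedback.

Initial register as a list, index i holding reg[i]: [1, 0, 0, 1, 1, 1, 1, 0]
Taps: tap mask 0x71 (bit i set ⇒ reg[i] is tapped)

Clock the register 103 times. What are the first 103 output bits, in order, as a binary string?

1001111000110110000100010111010111101101111100001101001101011011010100000100111011001001001100000011101

tick  register→output (feedback)
  0  10011110→1 (0)
  1  00111100→0 (0)
  2  01111000→0 (1)
  3  11110001→1 (1)
  4  11100011→1 (0)
  5  11000110→1 (1)
  6  10001101→1 (1)
  7  00011011→0 (0)
  8  00110110→0 (0)
  9  01101100→0 (0)
 10  11011000→1 (0)
 11  10110000→1 (1)
 12  01100001→0 (0)
 13  11000010→1 (0)
 14  10000100→1 (0)
 15  00001000→0 (1)
 16  00010001→0 (0)
 17  00100010→0 (1)
 18  01000101→0 (1)
 19  10001011→1 (1)
 20  00010111→0 (0)
 21  00101110→0 (1)
 22  01011101→0 (0)
 23  10111010→1 (1)
 24  01110101→0 (1)
 25  11101011→1 (1)
 26  11010111→1 (1)
 27  10101111→1 (0)
 28  01011110→0 (1)
 29  10111101→1 (1)
 30  01111011→0 (0)
 31  11110110→1 (1)
 32  11101101→1 (1)
 33  11011011→1 (1)
 34  10110111→1 (1)
 35  01101111→0 (1)
 36  11011111→1 (0)
 37  10111110→1 (0)
 38  01111100→0 (0)
 39  11111000→1 (0)
 40  11110000→1 (1)
 41  11100001→1 (1)
 42  11000011→1 (0)
 43  10000110→1 (1)
 44  00001101→0 (0)
 45  00011010→0 (0)
 46  00110100→0 (1)
 47  01101001→0 (1)
 48  11010011→1 (0)
 49  10100110→1 (1)
 50  01001101→0 (0)
 51  10011010→1 (1)
 52  00110101→0 (1)
 53  01101011→0 (0)
 54  11010110→1 (1)
 55  10101101→1 (1)
 56  01011011→0 (0)
 57  10110110→1 (1)
 58  01101101→0 (0)
 59  11011010→1 (1)
 60  10110101→1 (0)
 61  01101010→0 (0)
 62  11010100→1 (0)
 63  10101000→1 (0)
 64  01010000→0 (0)
 65  10100000→1 (1)
 66  01000001→0 (0)
 67  10000010→1 (0)
 68  00000100→0 (1)
 69  00001001→0 (1)
 70  00010011→0 (1)
 71  00100111→0 (0)
 72  01001110→0 (1)
 73  10011101→1 (1)
 74  00111011→0 (0)
 75  01110110→0 (0)
 76  11101100→1 (1)
 77  11011001→1 (0)
 78  10110010→1 (0)
 79  01100100→0 (1)
 80  11001001→1 (0)
 81  10010010→1 (0)
 82  00100100→0 (1)
 83  01001001→0 (1)
 84  10010011→1 (0)
 85  00100110→0 (0)
 86  01001100→0 (0)
 87  10011000→1 (0)
 88  00110000→0 (0)
 89  01100000→0 (0)
 90  11000000→1 (1)
 91  10000001→1 (1)
 92  00000011→0 (1)
 93  00000111→0 (0)
 94  00001110→0 (1)
 95  00011101→0 (0)
 96  00111010→0 (0)
 97  01110100→0 (1)
 98  11101001→1 (0)
 99  11010010→1 (0)
100  10100100→1 (0)
101  01001000→0 (1)
102  10010001→1 (1)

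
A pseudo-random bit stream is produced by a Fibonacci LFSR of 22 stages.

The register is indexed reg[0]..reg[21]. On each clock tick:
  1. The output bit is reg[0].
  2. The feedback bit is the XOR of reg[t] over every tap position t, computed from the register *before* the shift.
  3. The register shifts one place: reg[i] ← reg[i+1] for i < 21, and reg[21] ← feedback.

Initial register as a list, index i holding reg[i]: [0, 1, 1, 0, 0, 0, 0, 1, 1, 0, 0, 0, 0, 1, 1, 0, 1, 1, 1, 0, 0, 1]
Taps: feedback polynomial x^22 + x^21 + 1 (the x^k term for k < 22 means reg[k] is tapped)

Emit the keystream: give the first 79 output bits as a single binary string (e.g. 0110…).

k : reg_k → out_k, fb_k
0: 0110000110000110111001 → 0, fb=1
1: 1100001100001101110011 → 1, fb=0
2: 1000011000011011100110 → 1, fb=1
3: 0000110000110111001101 → 0, fb=1
4: 0001100001101110011011 → 0, fb=1
5: 0011000011011100110111 → 0, fb=1
6: 0110000110111001101111 → 0, fb=1
7: 1100001101110011011111 → 1, fb=0
8: 1000011011100110111110 → 1, fb=1
9: 0000110111001101111101 → 0, fb=1
10: 0001101110011011111011 → 0, fb=1
11: 0011011100110111110111 → 0, fb=1
12: 0110111001101111101111 → 0, fb=1
13: 1101110011011111011111 → 1, fb=0
14: 1011100110111110111110 → 1, fb=1
15: 0111001101111101111101 → 0, fb=1
16: 1110011011111011111011 → 1, fb=0
17: 1100110111110111110110 → 1, fb=1
18: 1001101111101111101101 → 1, fb=0
19: 0011011111011111011010 → 0, fb=0
20: 0110111110111110110100 → 0, fb=0
21: 1101111101111101101000 → 1, fb=1
22: 1011111011111011010001 → 1, fb=0
23: 0111110111110110100010 → 0, fb=0
24: 1111101111101101000100 → 1, fb=1
25: 1111011111011010001001 → 1, fb=0
26: 1110111110110100010010 → 1, fb=1
27: 1101111101101000100101 → 1, fb=0
28: 1011111011010001001010 → 1, fb=1
29: 0111110110100010010101 → 0, fb=1
30: 1111101101000100101011 → 1, fb=0
31: 1111011010001001010110 → 1, fb=1
32: 1110110100010010101101 → 1, fb=0
33: 1101101000100101011010 → 1, fb=1
34: 1011010001001010110101 → 1, fb=0
35: 0110100010010101101010 → 0, fb=0
36: 1101000100101011010100 → 1, fb=1
37: 1010001001010110101001 → 1, fb=0
38: 0100010010101101010010 → 0, fb=0
39: 1000100101011010100100 → 1, fb=1
40: 0001001010110101001001 → 0, fb=1
41: 0010010101101010010011 → 0, fb=1
42: 0100101011010100100111 → 0, fb=1
43: 1001010110101001001111 → 1, fb=0
44: 0010101101010010011110 → 0, fb=0
45: 0101011010100100111100 → 0, fb=0
46: 1010110101001001111000 → 1, fb=1
47: 0101101010010011110001 → 0, fb=1
48: 1011010100100111100011 → 1, fb=0
49: 0110101001001111000110 → 0, fb=0
50: 1101010010011110001100 → 1, fb=1
51: 1010100100111100011001 → 1, fb=0
52: 0101001001111000110010 → 0, fb=0
53: 1010010011110001100100 → 1, fb=1
54: 0100100111100011001001 → 0, fb=1
55: 1001001111000110010011 → 1, fb=0
56: 0010011110001100100110 → 0, fb=0
57: 0100111100011001001100 → 0, fb=0
58: 1001111000110010011000 → 1, fb=1
59: 0011110001100100110001 → 0, fb=1
60: 0111100011001001100011 → 0, fb=1
61: 1111000110010011000111 → 1, fb=0
62: 1110001100100110001110 → 1, fb=1
63: 1100011001001100011101 → 1, fb=0
64: 1000110010011000111010 → 1, fb=1
65: 0001100100110001110101 → 0, fb=1
66: 0011001001100011101011 → 0, fb=1
67: 0110010011000111010111 → 0, fb=1
68: 1100100110001110101111 → 1, fb=0
69: 1001001100011101011110 → 1, fb=1
70: 0010011000111010111101 → 0, fb=1
71: 0100110001110101111011 → 0, fb=1
72: 1001100011101011110111 → 1, fb=0
73: 0011000111010111101110 → 0, fb=0
74: 0110001110101111011100 → 0, fb=0
75: 1100011101011110111000 → 1, fb=1
76: 1000111010111101110001 → 1, fb=0
77: 0001110101111011100010 → 0, fb=0
78: 0011101011110111000100 → 0, fb=0

0110000110000110111001101111101111101101000100101011010100100111100011001001100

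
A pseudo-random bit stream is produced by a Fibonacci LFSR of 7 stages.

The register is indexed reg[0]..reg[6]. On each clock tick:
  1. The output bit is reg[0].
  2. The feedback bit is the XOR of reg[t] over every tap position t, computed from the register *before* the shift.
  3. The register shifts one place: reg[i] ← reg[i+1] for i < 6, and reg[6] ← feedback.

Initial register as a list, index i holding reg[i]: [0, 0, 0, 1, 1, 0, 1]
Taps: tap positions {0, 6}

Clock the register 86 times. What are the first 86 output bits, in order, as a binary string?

k : reg_k → out_k, fb_k
0: 0001101 → 0, fb=1
1: 0011011 → 0, fb=1
2: 0110111 → 0, fb=1
3: 1101111 → 1, fb=0
4: 1011110 → 1, fb=1
5: 0111101 → 0, fb=1
6: 1111011 → 1, fb=0
7: 1110110 → 1, fb=1
8: 1101101 → 1, fb=0
9: 1011010 → 1, fb=1
10: 0110101 → 0, fb=1
11: 1101011 → 1, fb=0
12: 1010110 → 1, fb=1
13: 0101101 → 0, fb=1
14: 1011011 → 1, fb=0
15: 0110110 → 0, fb=0
16: 1101100 → 1, fb=1
17: 1011001 → 1, fb=0
18: 0110010 → 0, fb=0
19: 1100100 → 1, fb=1
20: 1001001 → 1, fb=0
21: 0010010 → 0, fb=0
22: 0100100 → 0, fb=0
23: 1001000 → 1, fb=1
24: 0010001 → 0, fb=1
25: 0100011 → 0, fb=1
26: 1000111 → 1, fb=0
27: 0001110 → 0, fb=0
28: 0011100 → 0, fb=0
29: 0111000 → 0, fb=0
30: 1110000 → 1, fb=1
31: 1100001 → 1, fb=0
32: 1000010 → 1, fb=1
33: 0000101 → 0, fb=1
34: 0001011 → 0, fb=1
35: 0010111 → 0, fb=1
36: 0101111 → 0, fb=1
37: 1011111 → 1, fb=0
38: 0111110 → 0, fb=0
39: 1111100 → 1, fb=1
40: 1111001 → 1, fb=0
41: 1110010 → 1, fb=1
42: 1100101 → 1, fb=0
43: 1001010 → 1, fb=1
44: 0010101 → 0, fb=1
45: 0101011 → 0, fb=1
46: 1010111 → 1, fb=0
47: 0101110 → 0, fb=0
48: 1011100 → 1, fb=1
49: 0111001 → 0, fb=1
50: 1110011 → 1, fb=0
51: 1100110 → 1, fb=1
52: 1001101 → 1, fb=0
53: 0011010 → 0, fb=0
54: 0110100 → 0, fb=0
55: 1101000 → 1, fb=1
56: 1010001 → 1, fb=0
57: 0100010 → 0, fb=0
58: 1000100 → 1, fb=1
59: 0001001 → 0, fb=1
60: 0010011 → 0, fb=1
61: 0100111 → 0, fb=1
62: 1001111 → 1, fb=0
63: 0011110 → 0, fb=0
64: 0111100 → 0, fb=0
65: 1111000 → 1, fb=1
66: 1110001 → 1, fb=0
67: 1100010 → 1, fb=1
68: 1000101 → 1, fb=0
69: 0001010 → 0, fb=0
70: 0010100 → 0, fb=0
71: 0101000 → 0, fb=0
72: 1010000 → 1, fb=1
73: 0100001 → 0, fb=1
74: 1000011 → 1, fb=0
75: 0000110 → 0, fb=0
76: 0001100 → 0, fb=0
77: 0011000 → 0, fb=0
78: 0110000 → 0, fb=0
79: 1100000 → 1, fb=1
80: 1000001 → 1, fb=0
81: 0000010 → 0, fb=0
82: 0000100 → 0, fb=0
83: 0001000 → 0, fb=0
84: 0010000 → 0, fb=0
85: 0100000 → 0, fb=0

00011011110110101101100100100011100001011111001010111001101000100111100010100001100000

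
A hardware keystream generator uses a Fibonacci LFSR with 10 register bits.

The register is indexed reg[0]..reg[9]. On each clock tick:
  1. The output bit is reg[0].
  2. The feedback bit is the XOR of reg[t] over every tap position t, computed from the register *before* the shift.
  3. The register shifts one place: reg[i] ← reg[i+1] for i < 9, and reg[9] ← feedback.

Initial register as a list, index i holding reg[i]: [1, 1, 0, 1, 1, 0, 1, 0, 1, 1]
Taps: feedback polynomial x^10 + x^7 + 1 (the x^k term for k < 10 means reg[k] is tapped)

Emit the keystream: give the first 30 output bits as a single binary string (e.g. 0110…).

110110101110101111000010101001

step | reg (before) | out | fb
   0 | 1101101011 | 1 | 1
   1 | 1011010111 | 1 | 0
   2 | 0110101110 | 0 | 1
   3 | 1101011101 | 1 | 0
   4 | 1010111010 | 1 | 1
   5 | 0101110101 | 0 | 1
   6 | 1011101011 | 1 | 1
   7 | 0111010111 | 0 | 1
   8 | 1110101111 | 1 | 0
   9 | 1101011110 | 1 | 0
  10 | 1010111100 | 1 | 0
  11 | 0101111000 | 0 | 0
  12 | 1011110000 | 1 | 1
  13 | 0111100001 | 0 | 0
  14 | 1111000010 | 1 | 1
  15 | 1110000101 | 1 | 0
  16 | 1100001010 | 1 | 1
  17 | 1000010101 | 1 | 0
  18 | 0000101010 | 0 | 0
  19 | 0001010100 | 0 | 1
  20 | 0010101001 | 0 | 0
  21 | 0101010010 | 0 | 0
  22 | 1010100100 | 1 | 0
  23 | 0101001000 | 0 | 0
  24 | 1010010000 | 1 | 1
  25 | 0100100001 | 0 | 0
  26 | 1001000010 | 1 | 1
  27 | 0010000101 | 0 | 1
  28 | 0100001011 | 0 | 0
  29 | 1000010110 | 1 | 0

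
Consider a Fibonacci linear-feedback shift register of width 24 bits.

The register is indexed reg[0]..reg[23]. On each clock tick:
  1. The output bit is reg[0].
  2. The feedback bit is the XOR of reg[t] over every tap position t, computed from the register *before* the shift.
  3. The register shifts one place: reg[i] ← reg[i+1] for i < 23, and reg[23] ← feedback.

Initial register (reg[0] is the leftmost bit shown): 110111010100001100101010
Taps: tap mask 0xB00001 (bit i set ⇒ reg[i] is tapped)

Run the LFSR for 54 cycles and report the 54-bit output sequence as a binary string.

k : reg_k → out_k, fb_k
0: 110111010100001100101010 → 1, fb=0
1: 101110101000011001010100 → 1, fb=0
2: 011101010000110010101000 → 0, fb=1
3: 111010100001100101010001 → 1, fb=0
4: 110101000011001010100010 → 1, fb=1
5: 101010000110010101000101 → 1, fb=1
6: 010100001100101010001011 → 0, fb=0
7: 101000011001010100010110 → 1, fb=0
8: 010000110010101000101100 → 0, fb=0
9: 100001100101010001011000 → 1, fb=0
10: 000011001010100010110000 → 0, fb=0
11: 000110010101000101100000 → 0, fb=0
12: 001100101010001011000000 → 0, fb=0
13: 011001010100010110000000 → 0, fb=0
14: 110010101000101100000000 → 1, fb=1
15: 100101010001011000000001 → 1, fb=0
16: 001010100010110000000010 → 0, fb=0
17: 010101000101100000000100 → 0, fb=1
18: 101010001011000000001001 → 1, fb=1
19: 010100010110000000010011 → 0, fb=1
20: 101000101100000000100111 → 1, fb=1
21: 010001011000000001001111 → 0, fb=1
22: 100010110000000010011111 → 1, fb=0
23: 000101100000000100111110 → 0, fb=0
24: 001011000000001001111100 → 0, fb=0
25: 010110000000010011111000 → 0, fb=1
26: 101100000000100111110001 → 1, fb=0
27: 011000000001001111100010 → 0, fb=0
28: 110000000010011111000100 → 1, fb=0
29: 100000000100111110001000 → 1, fb=0
30: 000000001001111100010000 → 0, fb=0
31: 000000010011111000100000 → 0, fb=0
32: 000000100111110001000000 → 0, fb=0
33: 000001001111100010000000 → 0, fb=0
34: 000010011111000100000000 → 0, fb=0
35: 000100111110001000000000 → 0, fb=0
36: 001001111100010000000000 → 0, fb=0
37: 010011111000100000000000 → 0, fb=0
38: 100111110001000000000000 → 1, fb=1
39: 001111100010000000000001 → 0, fb=1
40: 011111000100000000000011 → 0, fb=1
41: 111110001000000000000111 → 1, fb=1
42: 111100010000000000001111 → 1, fb=0
43: 111000100000000000011110 → 1, fb=1
44: 110001000000000000111101 → 1, fb=0
45: 100010000000000001111010 → 1, fb=0
46: 000100000000000011110100 → 0, fb=1
47: 001000000000000111101001 → 0, fb=0
48: 010000000000001111010010 → 0, fb=0
49: 100000000000011110100100 → 1, fb=0
50: 000000000000111101001000 → 0, fb=1
51: 000000000001111010010001 → 0, fb=1
52: 000000000011110100100011 → 0, fb=1
53: 000000000111101001000111 → 0, fb=0

110111010100001100101010001011000000001001111100010000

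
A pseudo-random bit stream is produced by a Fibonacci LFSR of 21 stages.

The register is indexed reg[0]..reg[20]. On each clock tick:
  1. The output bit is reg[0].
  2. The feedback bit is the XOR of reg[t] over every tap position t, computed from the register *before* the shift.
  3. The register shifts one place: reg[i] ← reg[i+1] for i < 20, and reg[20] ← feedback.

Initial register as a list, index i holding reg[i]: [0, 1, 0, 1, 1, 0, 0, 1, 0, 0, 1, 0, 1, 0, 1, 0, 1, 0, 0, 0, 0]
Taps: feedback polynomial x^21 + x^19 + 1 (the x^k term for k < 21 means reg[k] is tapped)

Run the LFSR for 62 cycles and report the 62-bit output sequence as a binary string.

01011001001010101000001001011110111011111110100011000110110011

tick  register→output (feedback)
  0  010110010010101010000→0 (0)
  1  101100100101010100000→1 (1)
  2  011001001010101000001→0 (0)
  3  110010010101010000010→1 (0)
  4  100100101010100000100→1 (1)
  5  001001010101000001001→0 (0)
  6  010010101010000010010→0 (1)
  7  100101010100000100101→1 (1)
  8  001010101000001001011→0 (1)
  9  010101010000010010111→0 (1)
 10  101010100000100101111→1 (0)
 11  010101000001001011110→0 (1)
 12  101010000010010111101→1 (1)
 13  010100000100101111011→0 (1)
 14  101000001001011110111→1 (0)
 15  010000010010111101110→0 (1)
 16  100000100101111011101→1 (1)
 17  000001001011110111011→0 (1)
 18  000010010111101110111→0 (1)
 19  000100101111011101111→0 (1)
 20  001001011110111011111→0 (1)
 21  010010111101110111111→0 (1)
 22  100101111011101111111→1 (0)
 23  001011110111011111110→0 (1)
 24  010111101110111111101→0 (0)
 25  101111011101111111010→1 (0)
 26  011110111011111110100→0 (0)
 27  111101110111111101000→1 (1)
 28  111011101111111010001→1 (1)
 29  110111011111110100011→1 (0)
 30  101110111111101000110→1 (0)
 31  011101111111010001100→0 (0)
 32  111011111110100011000→1 (1)
 33  110111111101000110001→1 (1)
 34  101111111010001100011→1 (0)
 35  011111110100011000110→0 (1)
 36  111111101000110001101→1 (1)
 37  111111010001100011011→1 (0)
 38  111110100011000110110→1 (0)
 39  111101000110001101100→1 (1)
 40  111010001100011011001→1 (1)
 41  110100011000110110011→1 (0)
 42  101000110001101100110→1 (0)
 43  010001100011011001100→0 (0)
 44  100011000110110011000→1 (1)
 45  000110001101100110001→0 (0)
 46  001100011011001100010→0 (1)
 47  011000110110011000101→0 (0)
 48  110001101100110001010→1 (0)
 49  100011011001100010100→1 (1)
 50  000110110011000101001→0 (0)
 51  001101100110001010010→0 (1)
 52  011011001100010100101→0 (0)
 53  110110011000101001010→1 (0)
 54  101100110001010010100→1 (1)
 55  011001100010100101001→0 (0)
 56  110011000101001010010→1 (0)
 57  100110001010010100100→1 (1)
 58  001100010100101001001→0 (0)
 59  011000101001010010010→0 (1)
 60  110001010010100100101→1 (1)
 61  100010100101001001011→1 (0)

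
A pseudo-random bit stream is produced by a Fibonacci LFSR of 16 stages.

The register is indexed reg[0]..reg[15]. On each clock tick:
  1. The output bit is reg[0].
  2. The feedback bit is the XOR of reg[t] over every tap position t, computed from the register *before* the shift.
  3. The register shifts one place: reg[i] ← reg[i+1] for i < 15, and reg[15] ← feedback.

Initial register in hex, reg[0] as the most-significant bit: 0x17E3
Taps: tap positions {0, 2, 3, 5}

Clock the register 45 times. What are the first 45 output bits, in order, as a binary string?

k : reg_k → out_k, fb_k
0: 0001011111100011 → 0, fb=0
1: 0010111111000110 → 0, fb=0
2: 0101111110001100 → 0, fb=0
3: 1011111100011000 → 1, fb=0
4: 0111111000110000 → 0, fb=1
5: 1111110001100001 → 1, fb=0
6: 1111100011000010 → 1, fb=1
7: 1111000110000101 → 1, fb=1
8: 1110001100001011 → 1, fb=0
9: 1100011000010110 → 1, fb=0
10: 1000110000101100 → 1, fb=0
11: 0001100001011000 → 0, fb=1
12: 0011000010110001 → 0, fb=0
13: 0110000101100010 → 0, fb=1
14: 1100001011000101 → 1, fb=1
15: 1000010110001011 → 1, fb=0
16: 0000101100010110 → 0, fb=0
17: 0001011000101100 → 0, fb=0
18: 0010110001011000 → 0, fb=0
19: 0101100010110000 → 0, fb=1
20: 1011000101100001 → 1, fb=1
21: 0110001011000011 → 0, fb=1
22: 1100010110000111 → 1, fb=0
23: 1000101100001110 → 1, fb=1
24: 0001011000011101 → 0, fb=0
25: 0010110000111010 → 0, fb=0
26: 0101100001110100 → 0, fb=1
27: 1011000011101001 → 1, fb=1
28: 0110000111010011 → 0, fb=1
29: 1100001110100111 → 1, fb=1
30: 1000011101001111 → 1, fb=0
31: 0000111010011110 → 0, fb=1
32: 0001110100111101 → 0, fb=0
33: 0011101001111010 → 0, fb=0
34: 0111010011110100 → 0, fb=1
35: 1110100111101001 → 1, fb=0
36: 1101001111010010 → 1, fb=0
37: 1010011110100100 → 1, fb=1
38: 0100111101001001 → 0, fb=1
39: 1001111010010011 → 1, fb=1
40: 0011110100100111 → 0, fb=1
41: 0111101001001111 → 0, fb=0
42: 1111010010011110 → 1, fb=0
43: 1110100100111100 → 1, fb=0
44: 1101001001111000 → 1, fb=0

000101111110001100001011000101100001110100111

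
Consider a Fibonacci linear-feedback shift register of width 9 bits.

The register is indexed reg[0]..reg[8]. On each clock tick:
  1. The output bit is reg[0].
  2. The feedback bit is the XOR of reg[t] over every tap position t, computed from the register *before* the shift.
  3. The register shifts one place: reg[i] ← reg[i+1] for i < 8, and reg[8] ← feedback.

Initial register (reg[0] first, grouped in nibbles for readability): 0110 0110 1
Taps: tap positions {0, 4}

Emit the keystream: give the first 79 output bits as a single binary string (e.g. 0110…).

0110011010000111011110000111111111000001111011111000101110011001000001001010011

tick  register→output (feedback)
  0  011001101→0 (0)
  1  110011010→1 (0)
  2  100110100→1 (0)
  3  001101000→0 (0)
  4  011010000→0 (1)
  5  110100001→1 (1)
  6  101000011→1 (1)
  7  010000111→0 (0)
  8  100001110→1 (1)
  9  000011101→0 (1)
 10  000111011→0 (1)
 11  001110111→0 (1)
 12  011101111→0 (0)
 13  111011110→1 (0)
 14  110111100→1 (0)
 15  101111000→1 (0)
 16  011110000→0 (1)
 17  111100001→1 (1)
 18  111000011→1 (1)
 19  110000111→1 (1)
 20  100001111→1 (1)
 21  000011111→0 (1)
 22  000111111→0 (1)
 23  001111111→0 (1)
 24  011111111→0 (1)
 25  111111111→1 (0)
 26  111111110→1 (0)
 27  111111100→1 (0)
 28  111111000→1 (0)
 29  111110000→1 (0)
 30  111100000→1 (1)
 31  111000001→1 (1)
 32  110000011→1 (1)
 33  100000111→1 (1)
 34  000001111→0 (0)
 35  000011110→0 (1)
 36  000111101→0 (1)
 37  001111011→0 (1)
 38  011110111→0 (1)
 39  111101111→1 (1)
 40  111011111→1 (0)
 41  110111110→1 (0)
 42  101111100→1 (0)
 43  011111000→0 (1)
 44  111110001→1 (0)
 45  111100010→1 (1)
 46  111000101→1 (1)
 47  110001011→1 (1)
 48  100010111→1 (0)
 49  000101110→0 (0)
 50  001011100→0 (1)
 51  010111001→0 (1)
 52  101110011→1 (0)
 53  011100110→0 (0)
 54  111001100→1 (1)
 55  110011001→1 (0)
 56  100110010→1 (0)
 57  001100100→0 (0)
 58  011001000→0 (0)
 59  110010000→1 (0)
 60  100100000→1 (1)
 61  001000001→0 (0)
 62  010000010→0 (0)
 63  100000100→1 (1)
 64  000001001→0 (0)
 65  000010010→0 (1)
 66  000100101→0 (0)
 67  001001010→0 (0)
 68  010010100→0 (1)
 69  100101001→1 (1)
 70  001010011→0 (1)
 71  010100111→0 (0)
 72  101001110→1 (1)
 73  010011101→0 (1)
 74  100111011→1 (0)
 75  001110110→0 (1)
 76  011101101→0 (0)
 77  111011010→1 (0)
 78  110110100→1 (0)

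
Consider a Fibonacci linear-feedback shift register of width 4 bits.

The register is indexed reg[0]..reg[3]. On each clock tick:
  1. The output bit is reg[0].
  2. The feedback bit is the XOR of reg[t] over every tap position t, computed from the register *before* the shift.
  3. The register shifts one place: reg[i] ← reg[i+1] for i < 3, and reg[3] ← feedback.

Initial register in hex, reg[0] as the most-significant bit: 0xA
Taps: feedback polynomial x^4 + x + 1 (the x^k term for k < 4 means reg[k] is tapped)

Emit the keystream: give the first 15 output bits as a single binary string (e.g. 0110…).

tick  register→output (feedback)
  0  1010→1 (1)
  1  0101→0 (1)
  2  1011→1 (1)
  3  0111→0 (1)
  4  1111→1 (0)
  5  1110→1 (0)
  6  1100→1 (0)
  7  1000→1 (1)
  8  0001→0 (0)
  9  0010→0 (0)
 10  0100→0 (1)
 11  1001→1 (1)
 12  0011→0 (0)
 13  0110→0 (1)
 14  1101→1 (0)

101011110001001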